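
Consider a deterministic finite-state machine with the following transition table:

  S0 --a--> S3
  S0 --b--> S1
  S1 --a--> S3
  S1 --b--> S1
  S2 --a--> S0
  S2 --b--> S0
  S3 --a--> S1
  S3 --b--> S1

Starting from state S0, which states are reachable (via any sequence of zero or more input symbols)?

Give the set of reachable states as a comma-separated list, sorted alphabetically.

BFS from S0:
  visit S0: S0--a-->S3 (new), S0--b-->S1 (new)
  visit S3: S3--a-->S1 (seen), S3--b-->S1 (seen)
  visit S1: S1--a-->S3 (seen), S1--b-->S1 (seen)

Answer: S0, S1, S3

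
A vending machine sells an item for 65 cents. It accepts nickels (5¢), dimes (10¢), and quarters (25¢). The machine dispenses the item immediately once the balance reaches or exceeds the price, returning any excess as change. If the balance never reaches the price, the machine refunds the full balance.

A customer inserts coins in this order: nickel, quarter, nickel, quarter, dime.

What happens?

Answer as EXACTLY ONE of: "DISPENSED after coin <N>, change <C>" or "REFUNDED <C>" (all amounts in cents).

Answer: DISPENSED after coin 5, change 5

Derivation:
Price: 65¢
Coin 1 (nickel, 5¢): balance = 5¢
Coin 2 (quarter, 25¢): balance = 30¢
Coin 3 (nickel, 5¢): balance = 35¢
Coin 4 (quarter, 25¢): balance = 60¢
Coin 5 (dime, 10¢): balance = 70¢
  → balance >= price → DISPENSE, change = 70 - 65 = 5¢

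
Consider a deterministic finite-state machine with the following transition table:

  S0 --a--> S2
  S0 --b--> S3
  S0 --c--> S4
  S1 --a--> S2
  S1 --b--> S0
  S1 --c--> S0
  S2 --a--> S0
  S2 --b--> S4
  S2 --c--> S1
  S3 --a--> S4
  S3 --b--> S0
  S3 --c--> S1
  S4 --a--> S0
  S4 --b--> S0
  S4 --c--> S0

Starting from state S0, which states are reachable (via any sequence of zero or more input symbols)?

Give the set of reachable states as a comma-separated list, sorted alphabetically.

BFS from S0:
  visit S0: S0--a-->S2 (new), S0--b-->S3 (new), S0--c-->S4 (new)
  visit S2: S2--a-->S0 (seen), S2--b-->S4 (seen), S2--c-->S1 (new)
  visit S3: S3--a-->S4 (seen), S3--b-->S0 (seen), S3--c-->S1 (seen)
  visit S4: S4--a-->S0 (seen), S4--b-->S0 (seen), S4--c-->S0 (seen)
  visit S1: S1--a-->S2 (seen), S1--b-->S0 (seen), S1--c-->S0 (seen)

Answer: S0, S1, S2, S3, S4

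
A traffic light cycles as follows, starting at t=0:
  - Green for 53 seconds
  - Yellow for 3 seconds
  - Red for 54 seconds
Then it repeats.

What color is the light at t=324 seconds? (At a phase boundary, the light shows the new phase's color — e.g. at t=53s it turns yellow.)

Cycle length = 53 + 3 + 54 = 110s
t = 324, phase_t = 324 mod 110 = 104
104 >= 56 → RED

Answer: red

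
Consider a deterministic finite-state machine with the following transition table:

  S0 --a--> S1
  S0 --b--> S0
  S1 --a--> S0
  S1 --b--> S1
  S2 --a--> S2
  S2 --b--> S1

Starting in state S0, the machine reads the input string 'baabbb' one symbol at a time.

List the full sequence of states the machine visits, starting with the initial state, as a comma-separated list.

Start: S0
  read 'b': S0 --b--> S0
  read 'a': S0 --a--> S1
  read 'a': S1 --a--> S0
  read 'b': S0 --b--> S0
  read 'b': S0 --b--> S0
  read 'b': S0 --b--> S0

Answer: S0, S0, S1, S0, S0, S0, S0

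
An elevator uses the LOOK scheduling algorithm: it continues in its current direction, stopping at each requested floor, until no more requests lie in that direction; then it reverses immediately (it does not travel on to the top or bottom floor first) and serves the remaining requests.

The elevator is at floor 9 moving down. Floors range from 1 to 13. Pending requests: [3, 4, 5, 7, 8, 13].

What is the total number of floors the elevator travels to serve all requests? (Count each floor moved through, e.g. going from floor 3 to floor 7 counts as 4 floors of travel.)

Start at floor 9 moving down, LOOK stop order: [8, 7, 5, 4, 3, 13]
  9 → 8: |8-9| = 1, total = 1
  8 → 7: |7-8| = 1, total = 2
  7 → 5: |5-7| = 2, total = 4
  5 → 4: |4-5| = 1, total = 5
  4 → 3: |3-4| = 1, total = 6
  3 → 13: |13-3| = 10, total = 16

Answer: 16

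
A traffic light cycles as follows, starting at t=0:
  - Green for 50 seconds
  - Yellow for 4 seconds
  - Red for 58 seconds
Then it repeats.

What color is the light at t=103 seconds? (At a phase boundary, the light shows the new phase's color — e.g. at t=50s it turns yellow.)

Answer: red

Derivation:
Cycle length = 50 + 4 + 58 = 112s
t = 103, phase_t = 103 mod 112 = 103
103 >= 54 → RED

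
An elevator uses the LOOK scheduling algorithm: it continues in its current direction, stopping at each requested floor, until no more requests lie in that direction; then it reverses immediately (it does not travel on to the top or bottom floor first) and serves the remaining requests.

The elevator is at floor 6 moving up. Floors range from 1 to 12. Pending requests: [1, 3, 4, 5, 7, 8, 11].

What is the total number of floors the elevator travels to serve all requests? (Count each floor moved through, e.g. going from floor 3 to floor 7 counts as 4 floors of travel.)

Answer: 15

Derivation:
Start at floor 6 moving up, LOOK stop order: [7, 8, 11, 5, 4, 3, 1]
  6 → 7: |7-6| = 1, total = 1
  7 → 8: |8-7| = 1, total = 2
  8 → 11: |11-8| = 3, total = 5
  11 → 5: |5-11| = 6, total = 11
  5 → 4: |4-5| = 1, total = 12
  4 → 3: |3-4| = 1, total = 13
  3 → 1: |1-3| = 2, total = 15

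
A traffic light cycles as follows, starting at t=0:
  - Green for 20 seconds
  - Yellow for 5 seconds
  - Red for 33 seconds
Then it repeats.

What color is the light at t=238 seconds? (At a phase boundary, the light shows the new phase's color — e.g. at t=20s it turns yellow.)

Cycle length = 20 + 5 + 33 = 58s
t = 238, phase_t = 238 mod 58 = 6
6 < 20 (green end) → GREEN

Answer: green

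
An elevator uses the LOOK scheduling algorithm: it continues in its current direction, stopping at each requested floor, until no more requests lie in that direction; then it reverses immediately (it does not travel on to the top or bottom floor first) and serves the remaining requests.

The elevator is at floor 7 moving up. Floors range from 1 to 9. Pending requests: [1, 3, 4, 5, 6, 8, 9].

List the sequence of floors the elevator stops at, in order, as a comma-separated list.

Answer: 8, 9, 6, 5, 4, 3, 1

Derivation:
Current: 7, moving UP
Serve above first (ascending): [8, 9]
Then reverse, serve below (descending): [6, 5, 4, 3, 1]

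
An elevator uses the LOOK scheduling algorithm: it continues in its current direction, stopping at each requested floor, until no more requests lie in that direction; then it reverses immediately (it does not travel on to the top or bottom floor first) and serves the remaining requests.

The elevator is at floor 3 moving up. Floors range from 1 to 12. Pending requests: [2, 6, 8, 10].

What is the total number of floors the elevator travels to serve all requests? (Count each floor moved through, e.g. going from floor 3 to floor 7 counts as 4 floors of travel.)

Answer: 15

Derivation:
Start at floor 3 moving up, LOOK stop order: [6, 8, 10, 2]
  3 → 6: |6-3| = 3, total = 3
  6 → 8: |8-6| = 2, total = 5
  8 → 10: |10-8| = 2, total = 7
  10 → 2: |2-10| = 8, total = 15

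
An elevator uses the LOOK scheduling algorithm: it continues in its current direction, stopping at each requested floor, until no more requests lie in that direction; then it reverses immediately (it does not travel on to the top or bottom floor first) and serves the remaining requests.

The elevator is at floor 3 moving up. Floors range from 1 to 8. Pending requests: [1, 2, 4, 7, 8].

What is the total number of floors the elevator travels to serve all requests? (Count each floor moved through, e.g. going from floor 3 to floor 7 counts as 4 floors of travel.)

Start at floor 3 moving up, LOOK stop order: [4, 7, 8, 2, 1]
  3 → 4: |4-3| = 1, total = 1
  4 → 7: |7-4| = 3, total = 4
  7 → 8: |8-7| = 1, total = 5
  8 → 2: |2-8| = 6, total = 11
  2 → 1: |1-2| = 1, total = 12

Answer: 12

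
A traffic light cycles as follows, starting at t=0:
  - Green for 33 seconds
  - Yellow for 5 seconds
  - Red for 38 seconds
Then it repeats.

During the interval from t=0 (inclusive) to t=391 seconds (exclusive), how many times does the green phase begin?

Answer: 6

Derivation:
Cycle = 33+5+38 = 76s
green phase starts at t = k*76 + 0 for k=0,1,2,...
Need k*76+0 < 391 → k < 5.145
k ∈ {0, ..., 5} → 6 starts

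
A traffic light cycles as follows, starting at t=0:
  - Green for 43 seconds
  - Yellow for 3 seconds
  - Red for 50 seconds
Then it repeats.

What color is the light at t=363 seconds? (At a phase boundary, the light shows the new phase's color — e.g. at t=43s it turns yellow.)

Cycle length = 43 + 3 + 50 = 96s
t = 363, phase_t = 363 mod 96 = 75
75 >= 46 → RED

Answer: red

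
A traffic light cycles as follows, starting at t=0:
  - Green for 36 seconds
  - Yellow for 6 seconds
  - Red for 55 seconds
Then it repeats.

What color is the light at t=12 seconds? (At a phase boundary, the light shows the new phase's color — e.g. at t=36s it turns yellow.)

Answer: green

Derivation:
Cycle length = 36 + 6 + 55 = 97s
t = 12, phase_t = 12 mod 97 = 12
12 < 36 (green end) → GREEN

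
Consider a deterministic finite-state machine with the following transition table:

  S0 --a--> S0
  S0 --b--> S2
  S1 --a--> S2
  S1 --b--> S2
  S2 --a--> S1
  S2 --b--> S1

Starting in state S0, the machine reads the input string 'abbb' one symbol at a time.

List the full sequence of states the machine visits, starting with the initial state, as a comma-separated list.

Answer: S0, S0, S2, S1, S2

Derivation:
Start: S0
  read 'a': S0 --a--> S0
  read 'b': S0 --b--> S2
  read 'b': S2 --b--> S1
  read 'b': S1 --b--> S2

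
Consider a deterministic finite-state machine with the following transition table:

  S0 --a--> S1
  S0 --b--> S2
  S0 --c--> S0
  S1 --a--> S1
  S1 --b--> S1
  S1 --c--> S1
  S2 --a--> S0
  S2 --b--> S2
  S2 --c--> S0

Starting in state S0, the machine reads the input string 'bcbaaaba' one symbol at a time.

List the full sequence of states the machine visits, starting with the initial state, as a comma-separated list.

Start: S0
  read 'b': S0 --b--> S2
  read 'c': S2 --c--> S0
  read 'b': S0 --b--> S2
  read 'a': S2 --a--> S0
  read 'a': S0 --a--> S1
  read 'a': S1 --a--> S1
  read 'b': S1 --b--> S1
  read 'a': S1 --a--> S1

Answer: S0, S2, S0, S2, S0, S1, S1, S1, S1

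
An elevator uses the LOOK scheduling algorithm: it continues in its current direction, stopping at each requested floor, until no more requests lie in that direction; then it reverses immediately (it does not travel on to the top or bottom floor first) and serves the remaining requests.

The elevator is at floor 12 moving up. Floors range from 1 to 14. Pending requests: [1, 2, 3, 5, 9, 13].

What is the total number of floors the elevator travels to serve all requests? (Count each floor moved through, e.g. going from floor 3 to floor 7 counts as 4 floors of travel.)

Start at floor 12 moving up, LOOK stop order: [13, 9, 5, 3, 2, 1]
  12 → 13: |13-12| = 1, total = 1
  13 → 9: |9-13| = 4, total = 5
  9 → 5: |5-9| = 4, total = 9
  5 → 3: |3-5| = 2, total = 11
  3 → 2: |2-3| = 1, total = 12
  2 → 1: |1-2| = 1, total = 13

Answer: 13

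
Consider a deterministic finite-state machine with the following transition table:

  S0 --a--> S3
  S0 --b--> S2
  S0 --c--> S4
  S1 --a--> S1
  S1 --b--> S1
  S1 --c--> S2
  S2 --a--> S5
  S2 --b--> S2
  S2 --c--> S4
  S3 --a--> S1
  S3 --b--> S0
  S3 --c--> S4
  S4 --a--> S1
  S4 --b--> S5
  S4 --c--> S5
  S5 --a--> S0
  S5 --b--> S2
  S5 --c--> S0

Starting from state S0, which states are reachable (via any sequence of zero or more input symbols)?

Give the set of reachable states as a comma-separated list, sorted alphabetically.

Answer: S0, S1, S2, S3, S4, S5

Derivation:
BFS from S0:
  visit S0: S0--a-->S3 (new), S0--b-->S2 (new), S0--c-->S4 (new)
  visit S3: S3--a-->S1 (new), S3--b-->S0 (seen), S3--c-->S4 (seen)
  visit S2: S2--a-->S5 (new), S2--b-->S2 (seen), S2--c-->S4 (seen)
  visit S4: S4--a-->S1 (seen), S4--b-->S5 (seen), S4--c-->S5 (seen)
  visit S1: S1--a-->S1 (seen), S1--b-->S1 (seen), S1--c-->S2 (seen)
  visit S5: S5--a-->S0 (seen), S5--b-->S2 (seen), S5--c-->S0 (seen)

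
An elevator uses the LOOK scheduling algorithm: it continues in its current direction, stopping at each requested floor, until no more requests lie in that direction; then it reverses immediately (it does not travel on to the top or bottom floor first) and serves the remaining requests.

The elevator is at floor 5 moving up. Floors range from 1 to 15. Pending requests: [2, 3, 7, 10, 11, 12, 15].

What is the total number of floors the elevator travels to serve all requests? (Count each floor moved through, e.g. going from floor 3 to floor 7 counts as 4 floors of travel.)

Answer: 23

Derivation:
Start at floor 5 moving up, LOOK stop order: [7, 10, 11, 12, 15, 3, 2]
  5 → 7: |7-5| = 2, total = 2
  7 → 10: |10-7| = 3, total = 5
  10 → 11: |11-10| = 1, total = 6
  11 → 12: |12-11| = 1, total = 7
  12 → 15: |15-12| = 3, total = 10
  15 → 3: |3-15| = 12, total = 22
  3 → 2: |2-3| = 1, total = 23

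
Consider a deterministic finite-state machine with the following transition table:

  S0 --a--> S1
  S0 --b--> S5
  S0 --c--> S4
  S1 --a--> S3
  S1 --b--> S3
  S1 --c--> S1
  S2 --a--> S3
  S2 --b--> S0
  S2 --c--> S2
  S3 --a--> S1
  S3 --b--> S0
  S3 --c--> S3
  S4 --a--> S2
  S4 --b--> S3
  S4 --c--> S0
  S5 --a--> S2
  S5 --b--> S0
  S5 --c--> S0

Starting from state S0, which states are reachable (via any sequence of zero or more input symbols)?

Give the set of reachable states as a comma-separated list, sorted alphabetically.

Answer: S0, S1, S2, S3, S4, S5

Derivation:
BFS from S0:
  visit S0: S0--a-->S1 (new), S0--b-->S5 (new), S0--c-->S4 (new)
  visit S1: S1--a-->S3 (new), S1--b-->S3 (seen), S1--c-->S1 (seen)
  visit S5: S5--a-->S2 (new), S5--b-->S0 (seen), S5--c-->S0 (seen)
  visit S4: S4--a-->S2 (seen), S4--b-->S3 (seen), S4--c-->S0 (seen)
  visit S3: S3--a-->S1 (seen), S3--b-->S0 (seen), S3--c-->S3 (seen)
  visit S2: S2--a-->S3 (seen), S2--b-->S0 (seen), S2--c-->S2 (seen)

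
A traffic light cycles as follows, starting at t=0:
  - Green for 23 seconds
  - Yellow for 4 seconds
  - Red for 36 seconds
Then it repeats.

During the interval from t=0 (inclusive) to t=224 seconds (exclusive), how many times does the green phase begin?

Answer: 4

Derivation:
Cycle = 23+4+36 = 63s
green phase starts at t = k*63 + 0 for k=0,1,2,...
Need k*63+0 < 224 → k < 3.556
k ∈ {0, ..., 3} → 4 starts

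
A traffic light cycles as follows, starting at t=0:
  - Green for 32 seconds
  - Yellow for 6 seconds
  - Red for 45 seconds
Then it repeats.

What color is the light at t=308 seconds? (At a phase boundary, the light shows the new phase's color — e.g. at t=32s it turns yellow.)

Cycle length = 32 + 6 + 45 = 83s
t = 308, phase_t = 308 mod 83 = 59
59 >= 38 → RED

Answer: red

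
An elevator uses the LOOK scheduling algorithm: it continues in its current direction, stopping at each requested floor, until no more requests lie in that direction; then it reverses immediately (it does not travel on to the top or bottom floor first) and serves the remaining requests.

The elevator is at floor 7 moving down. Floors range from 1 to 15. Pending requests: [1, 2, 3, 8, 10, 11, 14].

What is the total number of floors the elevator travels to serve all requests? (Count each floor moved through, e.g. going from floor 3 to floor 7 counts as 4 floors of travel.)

Start at floor 7 moving down, LOOK stop order: [3, 2, 1, 8, 10, 11, 14]
  7 → 3: |3-7| = 4, total = 4
  3 → 2: |2-3| = 1, total = 5
  2 → 1: |1-2| = 1, total = 6
  1 → 8: |8-1| = 7, total = 13
  8 → 10: |10-8| = 2, total = 15
  10 → 11: |11-10| = 1, total = 16
  11 → 14: |14-11| = 3, total = 19

Answer: 19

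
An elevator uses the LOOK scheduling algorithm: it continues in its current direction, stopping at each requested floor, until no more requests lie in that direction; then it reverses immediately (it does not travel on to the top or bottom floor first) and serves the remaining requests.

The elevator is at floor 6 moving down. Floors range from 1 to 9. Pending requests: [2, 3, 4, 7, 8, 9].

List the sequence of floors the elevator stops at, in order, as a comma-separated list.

Current: 6, moving DOWN
Serve below first (descending): [4, 3, 2]
Then reverse, serve above (ascending): [7, 8, 9]

Answer: 4, 3, 2, 7, 8, 9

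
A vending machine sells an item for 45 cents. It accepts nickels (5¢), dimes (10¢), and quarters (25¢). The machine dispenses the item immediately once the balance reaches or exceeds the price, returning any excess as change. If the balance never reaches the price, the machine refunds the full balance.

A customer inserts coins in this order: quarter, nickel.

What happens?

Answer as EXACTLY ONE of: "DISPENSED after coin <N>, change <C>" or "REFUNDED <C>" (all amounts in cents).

Price: 45¢
Coin 1 (quarter, 25¢): balance = 25¢
Coin 2 (nickel, 5¢): balance = 30¢
All coins inserted, balance 30¢ < price 45¢ → REFUND 30¢

Answer: REFUNDED 30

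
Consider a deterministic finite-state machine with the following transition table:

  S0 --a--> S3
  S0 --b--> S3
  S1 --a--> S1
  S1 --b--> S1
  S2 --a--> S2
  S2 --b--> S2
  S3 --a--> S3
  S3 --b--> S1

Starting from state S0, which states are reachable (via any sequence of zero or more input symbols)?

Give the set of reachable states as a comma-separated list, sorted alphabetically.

BFS from S0:
  visit S0: S0--a-->S3 (new), S0--b-->S3 (seen)
  visit S3: S3--a-->S3 (seen), S3--b-->S1 (new)
  visit S1: S1--a-->S1 (seen), S1--b-->S1 (seen)

Answer: S0, S1, S3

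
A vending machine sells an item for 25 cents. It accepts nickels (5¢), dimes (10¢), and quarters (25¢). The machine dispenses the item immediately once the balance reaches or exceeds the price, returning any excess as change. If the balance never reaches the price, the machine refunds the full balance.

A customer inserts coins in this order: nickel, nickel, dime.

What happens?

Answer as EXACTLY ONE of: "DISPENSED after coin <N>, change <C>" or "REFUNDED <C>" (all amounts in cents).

Answer: REFUNDED 20

Derivation:
Price: 25¢
Coin 1 (nickel, 5¢): balance = 5¢
Coin 2 (nickel, 5¢): balance = 10¢
Coin 3 (dime, 10¢): balance = 20¢
All coins inserted, balance 20¢ < price 25¢ → REFUND 20¢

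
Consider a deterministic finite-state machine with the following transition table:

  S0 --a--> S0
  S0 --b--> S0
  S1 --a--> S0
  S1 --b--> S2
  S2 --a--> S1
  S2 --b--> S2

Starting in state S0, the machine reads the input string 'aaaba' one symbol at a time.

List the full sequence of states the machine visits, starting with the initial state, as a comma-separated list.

Answer: S0, S0, S0, S0, S0, S0

Derivation:
Start: S0
  read 'a': S0 --a--> S0
  read 'a': S0 --a--> S0
  read 'a': S0 --a--> S0
  read 'b': S0 --b--> S0
  read 'a': S0 --a--> S0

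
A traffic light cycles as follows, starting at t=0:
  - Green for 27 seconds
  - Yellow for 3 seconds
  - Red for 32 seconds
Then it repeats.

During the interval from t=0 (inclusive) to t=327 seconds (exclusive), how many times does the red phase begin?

Cycle = 27+3+32 = 62s
red phase starts at t = k*62 + 30 for k=0,1,2,...
Need k*62+30 < 327 → k < 4.790
k ∈ {0, ..., 4} → 5 starts

Answer: 5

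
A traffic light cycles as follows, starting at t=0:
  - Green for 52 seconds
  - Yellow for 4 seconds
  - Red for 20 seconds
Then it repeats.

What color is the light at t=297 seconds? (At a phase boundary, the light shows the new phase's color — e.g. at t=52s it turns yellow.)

Answer: red

Derivation:
Cycle length = 52 + 4 + 20 = 76s
t = 297, phase_t = 297 mod 76 = 69
69 >= 56 → RED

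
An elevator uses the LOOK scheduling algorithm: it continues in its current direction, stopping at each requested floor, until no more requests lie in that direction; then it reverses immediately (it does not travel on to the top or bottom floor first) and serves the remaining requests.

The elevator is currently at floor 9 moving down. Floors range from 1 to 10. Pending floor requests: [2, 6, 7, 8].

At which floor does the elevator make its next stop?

Current floor: 9, direction: down
Requests above: []
Requests below: [2, 6, 7, 8]
Moving down and requests lie below → nearest below is max([2, 6, 7, 8]) = 8

Answer: 8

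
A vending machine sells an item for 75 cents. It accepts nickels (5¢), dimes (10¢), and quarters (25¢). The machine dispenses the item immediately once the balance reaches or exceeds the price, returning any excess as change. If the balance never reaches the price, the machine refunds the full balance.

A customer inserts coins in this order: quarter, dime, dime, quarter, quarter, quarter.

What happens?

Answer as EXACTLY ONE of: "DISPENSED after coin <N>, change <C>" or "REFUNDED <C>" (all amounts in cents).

Price: 75¢
Coin 1 (quarter, 25¢): balance = 25¢
Coin 2 (dime, 10¢): balance = 35¢
Coin 3 (dime, 10¢): balance = 45¢
Coin 4 (quarter, 25¢): balance = 70¢
Coin 5 (quarter, 25¢): balance = 95¢
  → balance >= price → DISPENSE, change = 95 - 75 = 20¢

Answer: DISPENSED after coin 5, change 20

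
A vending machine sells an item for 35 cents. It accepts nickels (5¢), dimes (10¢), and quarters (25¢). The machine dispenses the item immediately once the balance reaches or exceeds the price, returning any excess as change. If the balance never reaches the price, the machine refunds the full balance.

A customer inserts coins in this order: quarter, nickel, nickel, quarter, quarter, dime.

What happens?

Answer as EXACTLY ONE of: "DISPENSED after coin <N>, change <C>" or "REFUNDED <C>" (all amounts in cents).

Answer: DISPENSED after coin 3, change 0

Derivation:
Price: 35¢
Coin 1 (quarter, 25¢): balance = 25¢
Coin 2 (nickel, 5¢): balance = 30¢
Coin 3 (nickel, 5¢): balance = 35¢
  → balance >= price → DISPENSE, change = 35 - 35 = 0¢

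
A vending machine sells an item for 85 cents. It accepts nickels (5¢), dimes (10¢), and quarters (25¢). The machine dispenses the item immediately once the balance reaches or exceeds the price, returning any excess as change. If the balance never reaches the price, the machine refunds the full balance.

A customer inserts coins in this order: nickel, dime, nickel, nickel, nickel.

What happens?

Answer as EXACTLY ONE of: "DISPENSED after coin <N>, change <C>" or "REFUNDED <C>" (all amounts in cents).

Price: 85¢
Coin 1 (nickel, 5¢): balance = 5¢
Coin 2 (dime, 10¢): balance = 15¢
Coin 3 (nickel, 5¢): balance = 20¢
Coin 4 (nickel, 5¢): balance = 25¢
Coin 5 (nickel, 5¢): balance = 30¢
All coins inserted, balance 30¢ < price 85¢ → REFUND 30¢

Answer: REFUNDED 30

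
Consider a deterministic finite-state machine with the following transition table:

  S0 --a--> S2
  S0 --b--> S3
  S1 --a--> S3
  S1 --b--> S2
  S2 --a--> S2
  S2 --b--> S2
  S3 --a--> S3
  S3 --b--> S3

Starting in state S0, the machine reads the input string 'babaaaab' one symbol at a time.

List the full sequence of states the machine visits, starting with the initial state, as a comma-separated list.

Start: S0
  read 'b': S0 --b--> S3
  read 'a': S3 --a--> S3
  read 'b': S3 --b--> S3
  read 'a': S3 --a--> S3
  read 'a': S3 --a--> S3
  read 'a': S3 --a--> S3
  read 'a': S3 --a--> S3
  read 'b': S3 --b--> S3

Answer: S0, S3, S3, S3, S3, S3, S3, S3, S3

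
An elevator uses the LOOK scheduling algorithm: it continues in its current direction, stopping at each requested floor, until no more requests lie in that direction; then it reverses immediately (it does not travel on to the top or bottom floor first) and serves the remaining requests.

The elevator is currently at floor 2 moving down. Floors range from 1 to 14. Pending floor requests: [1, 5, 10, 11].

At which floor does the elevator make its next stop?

Answer: 1

Derivation:
Current floor: 2, direction: down
Requests above: [5, 10, 11]
Requests below: [1]
Moving down and requests lie below → nearest below is max([1]) = 1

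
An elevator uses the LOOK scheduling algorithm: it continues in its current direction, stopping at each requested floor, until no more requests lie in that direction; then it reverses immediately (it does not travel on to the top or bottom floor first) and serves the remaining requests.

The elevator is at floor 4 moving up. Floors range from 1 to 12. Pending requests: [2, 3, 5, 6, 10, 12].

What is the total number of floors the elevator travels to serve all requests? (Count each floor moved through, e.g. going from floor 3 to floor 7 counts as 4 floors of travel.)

Answer: 18

Derivation:
Start at floor 4 moving up, LOOK stop order: [5, 6, 10, 12, 3, 2]
  4 → 5: |5-4| = 1, total = 1
  5 → 6: |6-5| = 1, total = 2
  6 → 10: |10-6| = 4, total = 6
  10 → 12: |12-10| = 2, total = 8
  12 → 3: |3-12| = 9, total = 17
  3 → 2: |2-3| = 1, total = 18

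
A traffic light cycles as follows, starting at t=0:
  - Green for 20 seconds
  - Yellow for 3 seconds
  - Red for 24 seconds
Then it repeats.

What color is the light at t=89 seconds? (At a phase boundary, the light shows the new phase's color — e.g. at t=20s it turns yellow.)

Answer: red

Derivation:
Cycle length = 20 + 3 + 24 = 47s
t = 89, phase_t = 89 mod 47 = 42
42 >= 23 → RED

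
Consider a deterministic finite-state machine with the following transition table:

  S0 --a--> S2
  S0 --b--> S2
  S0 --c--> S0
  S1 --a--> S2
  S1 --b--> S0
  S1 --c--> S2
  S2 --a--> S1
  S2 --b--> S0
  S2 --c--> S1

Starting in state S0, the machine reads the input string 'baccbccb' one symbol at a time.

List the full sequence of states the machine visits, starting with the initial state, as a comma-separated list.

Answer: S0, S2, S1, S2, S1, S0, S0, S0, S2

Derivation:
Start: S0
  read 'b': S0 --b--> S2
  read 'a': S2 --a--> S1
  read 'c': S1 --c--> S2
  read 'c': S2 --c--> S1
  read 'b': S1 --b--> S0
  read 'c': S0 --c--> S0
  read 'c': S0 --c--> S0
  read 'b': S0 --b--> S2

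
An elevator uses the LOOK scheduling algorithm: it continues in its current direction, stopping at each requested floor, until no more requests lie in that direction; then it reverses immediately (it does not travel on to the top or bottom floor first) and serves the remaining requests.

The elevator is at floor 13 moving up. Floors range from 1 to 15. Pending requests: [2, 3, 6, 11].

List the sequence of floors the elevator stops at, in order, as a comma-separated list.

Answer: 11, 6, 3, 2

Derivation:
Current: 13, moving UP
Serve above first (ascending): []
Then reverse, serve below (descending): [11, 6, 3, 2]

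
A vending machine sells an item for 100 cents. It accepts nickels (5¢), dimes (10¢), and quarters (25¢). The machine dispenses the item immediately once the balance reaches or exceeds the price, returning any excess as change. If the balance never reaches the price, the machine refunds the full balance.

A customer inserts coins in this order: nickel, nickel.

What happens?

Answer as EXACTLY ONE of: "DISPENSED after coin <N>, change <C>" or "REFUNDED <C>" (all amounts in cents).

Price: 100¢
Coin 1 (nickel, 5¢): balance = 5¢
Coin 2 (nickel, 5¢): balance = 10¢
All coins inserted, balance 10¢ < price 100¢ → REFUND 10¢

Answer: REFUNDED 10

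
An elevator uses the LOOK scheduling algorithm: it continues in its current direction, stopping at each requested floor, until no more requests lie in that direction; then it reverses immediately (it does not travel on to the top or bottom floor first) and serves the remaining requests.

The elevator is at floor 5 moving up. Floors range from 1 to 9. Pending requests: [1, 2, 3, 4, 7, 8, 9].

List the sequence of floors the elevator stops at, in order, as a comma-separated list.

Answer: 7, 8, 9, 4, 3, 2, 1

Derivation:
Current: 5, moving UP
Serve above first (ascending): [7, 8, 9]
Then reverse, serve below (descending): [4, 3, 2, 1]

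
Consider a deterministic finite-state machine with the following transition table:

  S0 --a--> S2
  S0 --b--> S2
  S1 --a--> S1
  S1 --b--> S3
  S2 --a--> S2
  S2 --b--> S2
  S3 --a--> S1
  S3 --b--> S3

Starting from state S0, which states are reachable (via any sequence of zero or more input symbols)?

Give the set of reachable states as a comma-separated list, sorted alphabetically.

Answer: S0, S2

Derivation:
BFS from S0:
  visit S0: S0--a-->S2 (new), S0--b-->S2 (seen)
  visit S2: S2--a-->S2 (seen), S2--b-->S2 (seen)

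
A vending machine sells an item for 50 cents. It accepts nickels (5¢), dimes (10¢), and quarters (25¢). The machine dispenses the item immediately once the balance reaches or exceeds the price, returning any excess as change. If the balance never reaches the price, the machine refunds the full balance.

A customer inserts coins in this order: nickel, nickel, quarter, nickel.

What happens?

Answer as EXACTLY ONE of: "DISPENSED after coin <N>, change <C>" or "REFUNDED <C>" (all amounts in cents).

Answer: REFUNDED 40

Derivation:
Price: 50¢
Coin 1 (nickel, 5¢): balance = 5¢
Coin 2 (nickel, 5¢): balance = 10¢
Coin 3 (quarter, 25¢): balance = 35¢
Coin 4 (nickel, 5¢): balance = 40¢
All coins inserted, balance 40¢ < price 50¢ → REFUND 40¢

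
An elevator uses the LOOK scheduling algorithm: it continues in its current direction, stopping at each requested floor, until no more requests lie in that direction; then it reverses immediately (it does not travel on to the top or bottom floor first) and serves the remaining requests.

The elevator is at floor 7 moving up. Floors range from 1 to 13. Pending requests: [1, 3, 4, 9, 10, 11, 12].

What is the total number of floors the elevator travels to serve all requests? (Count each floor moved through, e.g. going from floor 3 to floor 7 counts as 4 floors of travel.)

Start at floor 7 moving up, LOOK stop order: [9, 10, 11, 12, 4, 3, 1]
  7 → 9: |9-7| = 2, total = 2
  9 → 10: |10-9| = 1, total = 3
  10 → 11: |11-10| = 1, total = 4
  11 → 12: |12-11| = 1, total = 5
  12 → 4: |4-12| = 8, total = 13
  4 → 3: |3-4| = 1, total = 14
  3 → 1: |1-3| = 2, total = 16

Answer: 16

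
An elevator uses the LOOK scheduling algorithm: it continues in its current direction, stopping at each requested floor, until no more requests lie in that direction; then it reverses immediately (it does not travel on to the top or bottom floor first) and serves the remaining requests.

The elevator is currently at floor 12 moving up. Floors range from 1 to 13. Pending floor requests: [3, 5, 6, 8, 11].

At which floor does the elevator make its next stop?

Current floor: 12, direction: up
Requests above: []
Requests below: [3, 5, 6, 8, 11]
Moving up but no requests above → reverse; nearest below is max([3, 5, 6, 8, 11]) = 11

Answer: 11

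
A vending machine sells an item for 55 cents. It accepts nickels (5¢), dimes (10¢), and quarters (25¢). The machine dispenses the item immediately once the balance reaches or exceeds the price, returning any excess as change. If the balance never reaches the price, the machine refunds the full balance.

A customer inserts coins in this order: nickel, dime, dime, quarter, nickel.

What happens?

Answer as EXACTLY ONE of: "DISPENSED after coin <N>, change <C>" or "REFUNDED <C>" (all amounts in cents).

Price: 55¢
Coin 1 (nickel, 5¢): balance = 5¢
Coin 2 (dime, 10¢): balance = 15¢
Coin 3 (dime, 10¢): balance = 25¢
Coin 4 (quarter, 25¢): balance = 50¢
Coin 5 (nickel, 5¢): balance = 55¢
  → balance >= price → DISPENSE, change = 55 - 55 = 0¢

Answer: DISPENSED after coin 5, change 0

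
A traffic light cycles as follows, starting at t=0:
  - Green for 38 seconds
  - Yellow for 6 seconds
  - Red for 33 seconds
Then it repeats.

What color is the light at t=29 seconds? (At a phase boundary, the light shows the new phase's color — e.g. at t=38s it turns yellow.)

Cycle length = 38 + 6 + 33 = 77s
t = 29, phase_t = 29 mod 77 = 29
29 < 38 (green end) → GREEN

Answer: green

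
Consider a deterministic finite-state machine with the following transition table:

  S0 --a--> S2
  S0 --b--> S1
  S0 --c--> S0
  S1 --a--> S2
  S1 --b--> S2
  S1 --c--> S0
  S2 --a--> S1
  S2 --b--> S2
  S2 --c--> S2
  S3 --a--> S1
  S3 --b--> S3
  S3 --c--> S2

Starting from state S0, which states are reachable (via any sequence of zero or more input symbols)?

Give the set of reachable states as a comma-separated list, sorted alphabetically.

Answer: S0, S1, S2

Derivation:
BFS from S0:
  visit S0: S0--a-->S2 (new), S0--b-->S1 (new), S0--c-->S0 (seen)
  visit S2: S2--a-->S1 (seen), S2--b-->S2 (seen), S2--c-->S2 (seen)
  visit S1: S1--a-->S2 (seen), S1--b-->S2 (seen), S1--c-->S0 (seen)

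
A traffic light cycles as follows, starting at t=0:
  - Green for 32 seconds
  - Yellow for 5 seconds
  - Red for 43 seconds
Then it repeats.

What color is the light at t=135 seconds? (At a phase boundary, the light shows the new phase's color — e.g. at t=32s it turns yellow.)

Cycle length = 32 + 5 + 43 = 80s
t = 135, phase_t = 135 mod 80 = 55
55 >= 37 → RED

Answer: red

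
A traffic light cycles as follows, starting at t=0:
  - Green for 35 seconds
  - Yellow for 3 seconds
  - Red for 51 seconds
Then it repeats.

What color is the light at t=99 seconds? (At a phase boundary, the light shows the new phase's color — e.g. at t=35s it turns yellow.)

Cycle length = 35 + 3 + 51 = 89s
t = 99, phase_t = 99 mod 89 = 10
10 < 35 (green end) → GREEN

Answer: green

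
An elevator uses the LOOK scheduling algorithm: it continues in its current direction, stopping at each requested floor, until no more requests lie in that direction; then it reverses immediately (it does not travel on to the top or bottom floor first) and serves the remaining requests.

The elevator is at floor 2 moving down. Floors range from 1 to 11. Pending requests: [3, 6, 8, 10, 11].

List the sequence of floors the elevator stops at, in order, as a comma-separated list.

Answer: 3, 6, 8, 10, 11

Derivation:
Current: 2, moving DOWN
Serve below first (descending): []
Then reverse, serve above (ascending): [3, 6, 8, 10, 11]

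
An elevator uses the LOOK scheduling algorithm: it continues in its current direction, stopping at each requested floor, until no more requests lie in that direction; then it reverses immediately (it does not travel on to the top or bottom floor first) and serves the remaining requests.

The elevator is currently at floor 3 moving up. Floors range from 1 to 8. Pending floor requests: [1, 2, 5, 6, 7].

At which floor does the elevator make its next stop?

Answer: 5

Derivation:
Current floor: 3, direction: up
Requests above: [5, 6, 7]
Requests below: [1, 2]
Moving up and requests lie above → nearest above is min([5, 6, 7]) = 5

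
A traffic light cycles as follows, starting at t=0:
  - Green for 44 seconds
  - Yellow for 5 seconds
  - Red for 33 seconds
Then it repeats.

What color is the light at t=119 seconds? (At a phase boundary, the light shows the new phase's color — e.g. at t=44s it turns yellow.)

Cycle length = 44 + 5 + 33 = 82s
t = 119, phase_t = 119 mod 82 = 37
37 < 44 (green end) → GREEN

Answer: green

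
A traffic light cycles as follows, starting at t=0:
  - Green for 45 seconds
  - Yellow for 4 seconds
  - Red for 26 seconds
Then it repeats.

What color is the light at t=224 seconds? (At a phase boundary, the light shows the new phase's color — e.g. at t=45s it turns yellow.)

Cycle length = 45 + 4 + 26 = 75s
t = 224, phase_t = 224 mod 75 = 74
74 >= 49 → RED

Answer: red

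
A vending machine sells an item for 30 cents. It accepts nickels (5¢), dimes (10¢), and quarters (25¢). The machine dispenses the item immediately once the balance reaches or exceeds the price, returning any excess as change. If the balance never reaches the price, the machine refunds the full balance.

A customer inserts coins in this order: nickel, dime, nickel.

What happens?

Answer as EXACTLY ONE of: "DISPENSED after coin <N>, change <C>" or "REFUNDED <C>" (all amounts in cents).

Answer: REFUNDED 20

Derivation:
Price: 30¢
Coin 1 (nickel, 5¢): balance = 5¢
Coin 2 (dime, 10¢): balance = 15¢
Coin 3 (nickel, 5¢): balance = 20¢
All coins inserted, balance 20¢ < price 30¢ → REFUND 20¢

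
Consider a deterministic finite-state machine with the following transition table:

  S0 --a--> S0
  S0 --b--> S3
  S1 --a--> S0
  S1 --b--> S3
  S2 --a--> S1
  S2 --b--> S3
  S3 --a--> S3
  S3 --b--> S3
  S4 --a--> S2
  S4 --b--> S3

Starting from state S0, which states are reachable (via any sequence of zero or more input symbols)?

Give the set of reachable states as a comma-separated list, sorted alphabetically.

BFS from S0:
  visit S0: S0--a-->S0 (seen), S0--b-->S3 (new)
  visit S3: S3--a-->S3 (seen), S3--b-->S3 (seen)

Answer: S0, S3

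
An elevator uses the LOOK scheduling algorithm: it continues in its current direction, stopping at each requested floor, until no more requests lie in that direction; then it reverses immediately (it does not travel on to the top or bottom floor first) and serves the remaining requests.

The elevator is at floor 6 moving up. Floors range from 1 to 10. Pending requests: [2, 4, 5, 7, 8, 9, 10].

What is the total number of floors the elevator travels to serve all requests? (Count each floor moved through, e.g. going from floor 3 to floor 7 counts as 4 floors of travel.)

Start at floor 6 moving up, LOOK stop order: [7, 8, 9, 10, 5, 4, 2]
  6 → 7: |7-6| = 1, total = 1
  7 → 8: |8-7| = 1, total = 2
  8 → 9: |9-8| = 1, total = 3
  9 → 10: |10-9| = 1, total = 4
  10 → 5: |5-10| = 5, total = 9
  5 → 4: |4-5| = 1, total = 10
  4 → 2: |2-4| = 2, total = 12

Answer: 12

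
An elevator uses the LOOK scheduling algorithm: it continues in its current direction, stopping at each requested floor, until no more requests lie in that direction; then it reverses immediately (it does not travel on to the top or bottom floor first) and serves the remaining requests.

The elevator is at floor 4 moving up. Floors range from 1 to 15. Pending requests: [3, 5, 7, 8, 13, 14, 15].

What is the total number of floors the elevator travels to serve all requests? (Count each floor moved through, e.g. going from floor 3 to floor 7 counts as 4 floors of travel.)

Start at floor 4 moving up, LOOK stop order: [5, 7, 8, 13, 14, 15, 3]
  4 → 5: |5-4| = 1, total = 1
  5 → 7: |7-5| = 2, total = 3
  7 → 8: |8-7| = 1, total = 4
  8 → 13: |13-8| = 5, total = 9
  13 → 14: |14-13| = 1, total = 10
  14 → 15: |15-14| = 1, total = 11
  15 → 3: |3-15| = 12, total = 23

Answer: 23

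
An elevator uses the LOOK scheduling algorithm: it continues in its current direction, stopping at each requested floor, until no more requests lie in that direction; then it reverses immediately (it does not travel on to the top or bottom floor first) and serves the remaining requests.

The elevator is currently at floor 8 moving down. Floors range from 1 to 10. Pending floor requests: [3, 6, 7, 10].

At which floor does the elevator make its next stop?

Answer: 7

Derivation:
Current floor: 8, direction: down
Requests above: [10]
Requests below: [3, 6, 7]
Moving down and requests lie below → nearest below is max([3, 6, 7]) = 7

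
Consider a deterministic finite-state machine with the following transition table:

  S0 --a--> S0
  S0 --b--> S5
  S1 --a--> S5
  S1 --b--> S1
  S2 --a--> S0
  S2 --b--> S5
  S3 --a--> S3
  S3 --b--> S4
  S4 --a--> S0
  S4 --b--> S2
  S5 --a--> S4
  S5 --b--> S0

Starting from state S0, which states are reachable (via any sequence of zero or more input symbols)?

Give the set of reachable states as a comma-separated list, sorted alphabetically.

Answer: S0, S2, S4, S5

Derivation:
BFS from S0:
  visit S0: S0--a-->S0 (seen), S0--b-->S5 (new)
  visit S5: S5--a-->S4 (new), S5--b-->S0 (seen)
  visit S4: S4--a-->S0 (seen), S4--b-->S2 (new)
  visit S2: S2--a-->S0 (seen), S2--b-->S5 (seen)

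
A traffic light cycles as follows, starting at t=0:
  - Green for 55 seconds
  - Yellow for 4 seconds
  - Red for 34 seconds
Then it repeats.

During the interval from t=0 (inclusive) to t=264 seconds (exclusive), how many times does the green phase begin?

Cycle = 55+4+34 = 93s
green phase starts at t = k*93 + 0 for k=0,1,2,...
Need k*93+0 < 264 → k < 2.839
k ∈ {0, ..., 2} → 3 starts

Answer: 3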